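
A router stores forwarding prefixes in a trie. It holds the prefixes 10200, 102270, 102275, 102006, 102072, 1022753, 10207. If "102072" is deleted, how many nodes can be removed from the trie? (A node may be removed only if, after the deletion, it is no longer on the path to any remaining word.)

Walk "102072" from the leaf back toward the root, removing each node that no remaining word uses.
The suffix "2" (1 node) is used only by "102072"; "10207" is itself a stored word, so pruning stops there.
Nodes removed: 1

1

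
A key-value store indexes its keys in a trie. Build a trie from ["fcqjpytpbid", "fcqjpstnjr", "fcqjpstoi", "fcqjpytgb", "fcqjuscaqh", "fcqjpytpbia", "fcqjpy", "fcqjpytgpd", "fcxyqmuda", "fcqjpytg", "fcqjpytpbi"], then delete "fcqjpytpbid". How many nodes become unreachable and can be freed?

After clearing the end-marker at "fcqjpytpbid", prune upward until reaching a node still needed by another word.
The suffix "d" (1 node) is used only by "fcqjpytpbid"; the node for "fcqjpytpbi" still has the child "a", so pruning stops there.
Nodes removed: 1

1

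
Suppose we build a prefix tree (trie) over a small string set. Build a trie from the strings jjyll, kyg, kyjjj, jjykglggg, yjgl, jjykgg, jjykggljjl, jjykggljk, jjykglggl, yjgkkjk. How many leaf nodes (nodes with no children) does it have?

A leaf is a node with no children — equivalently, the end of a word that is not a proper prefix of any other stored word.
Those words: "jjykggljjl", "jjykggljk", "jjykglggg", "jjykglggl", "jjyll", "kyg", "kyjjj", "yjgkkjk", "yjgl"
Leaf count: 9

9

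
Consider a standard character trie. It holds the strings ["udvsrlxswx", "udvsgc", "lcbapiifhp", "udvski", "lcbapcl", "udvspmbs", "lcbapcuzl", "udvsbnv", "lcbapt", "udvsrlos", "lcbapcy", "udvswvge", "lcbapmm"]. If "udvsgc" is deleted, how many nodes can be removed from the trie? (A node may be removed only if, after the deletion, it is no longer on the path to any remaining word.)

2

A node on "udvsgc"'s path can go only if nothing else ends at it or branches off below it.
The suffix "gc" (2 nodes) is used only by "udvsgc"; the node for "udvs" still has the child "r", so pruning stops there.
Nodes removed: 2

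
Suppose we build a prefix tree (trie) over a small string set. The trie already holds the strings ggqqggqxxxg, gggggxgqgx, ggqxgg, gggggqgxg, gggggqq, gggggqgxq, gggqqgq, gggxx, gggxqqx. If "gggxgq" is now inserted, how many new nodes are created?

"gggx" is already a path in the trie; the remaining "gq" must be added.
New nodes needed: |"gggxgq"| − 4 = 6 − 4 = 2.

2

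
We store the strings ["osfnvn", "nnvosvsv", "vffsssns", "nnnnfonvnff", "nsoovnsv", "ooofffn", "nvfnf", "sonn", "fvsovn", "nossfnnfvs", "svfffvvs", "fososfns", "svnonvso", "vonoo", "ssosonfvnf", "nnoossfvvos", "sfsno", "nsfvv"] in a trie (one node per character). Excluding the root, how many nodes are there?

Insert word by word; a character creates a node only if that edge doesn't already exist:
  "osfnvn" → 6 new (o, s, f, n, v, n)
  "nnvosvsv" → 8 new (n, n, v, o, s, v, s, v)
  "vffsssns" → 8 new (v, f, f, s, s, s, n, s)
  "nnnnfonvnff" → prefix "nn" already present; 9 new (n, n, f, o, n, v, n, f, f)
  "nsoovnsv" → prefix "n" already present; 7 new (s, o, o, v, n, s, v)
  "ooofffn" → prefix "o" already present; 6 new (o, o, f, f, f, n)
  "nvfnf" → prefix "n" already present; 4 new (v, f, n, f)
  "sonn" → 4 new (s, o, n, n)
  "fvsovn" → 6 new (f, v, s, o, v, n)
  "nossfnnfvs" → prefix "n" already present; 9 new (o, s, s, f, n, n, f, v, s)
  "svfffvvs" → prefix "s" already present; 7 new (v, f, f, f, v, v, s)
  "fososfns" → prefix "f" already present; 7 new (o, s, o, s, f, n, s)
  "svnonvso" → prefix "sv" already present; 6 new (n, o, n, v, s, o)
  "vonoo" → prefix "v" already present; 4 new (o, n, o, o)
  "ssosonfvnf" → prefix "s" already present; 9 new (s, o, s, o, n, f, v, n, f)
  "nnoossfvvos" → prefix "nn" already present; 9 new (o, o, s, s, f, v, v, o, s)
  "sfsno" → prefix "s" already present; 4 new (f, s, n, o)
  "nsfvv" → prefix "ns" already present; 3 new (f, v, v)
Total nodes = 6 + 8 + 8 + 9 + 7 + 6 + 4 + 4 + 6 + 9 + 7 + 7 + 6 + 4 + 9 + 9 + 4 + 3 = 116

116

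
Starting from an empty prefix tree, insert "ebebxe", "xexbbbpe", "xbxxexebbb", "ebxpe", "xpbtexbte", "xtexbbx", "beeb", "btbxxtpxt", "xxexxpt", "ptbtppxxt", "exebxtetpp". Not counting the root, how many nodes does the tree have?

For each word, the new-node count is its length minus the longest prefix already in the trie:
  "ebebxe" → 6 new (e, b, e, b, x, e)
  "xexbbbpe" → 8 new (x, e, x, b, b, b, p, e)
  "xbxxexebbb" → prefix "x" already present; 9 new (b, x, x, e, x, e, b, b, b)
  "ebxpe" → prefix "eb" already present; 3 new (x, p, e)
  "xpbtexbte" → prefix "x" already present; 8 new (p, b, t, e, x, b, t, e)
  "xtexbbx" → prefix "x" already present; 6 new (t, e, x, b, b, x)
  "beeb" → 4 new (b, e, e, b)
  "btbxxtpxt" → prefix "b" already present; 8 new (t, b, x, x, t, p, x, t)
  "xxexxpt" → prefix "x" already present; 6 new (x, e, x, x, p, t)
  "ptbtppxxt" → 9 new (p, t, b, t, p, p, x, x, t)
  "exebxtetpp" → prefix "e" already present; 9 new (x, e, b, x, t, e, t, p, p)
Total nodes = 6 + 8 + 9 + 3 + 8 + 6 + 4 + 8 + 6 + 9 + 9 = 76

76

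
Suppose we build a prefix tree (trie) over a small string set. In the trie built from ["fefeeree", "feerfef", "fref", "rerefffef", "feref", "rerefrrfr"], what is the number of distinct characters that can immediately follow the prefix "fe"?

3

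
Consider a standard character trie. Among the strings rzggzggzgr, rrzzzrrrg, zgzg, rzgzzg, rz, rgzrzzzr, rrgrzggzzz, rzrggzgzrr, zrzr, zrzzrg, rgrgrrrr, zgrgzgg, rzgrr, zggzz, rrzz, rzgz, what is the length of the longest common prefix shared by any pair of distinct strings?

4

The deepest shared node is where two words last agree before diverging.
"rrzz" and "rrzzzrrrg" agree on "rrzz" (4 characters) before diverging; nothing deeper is shared.
Longest shared-prefix length: 4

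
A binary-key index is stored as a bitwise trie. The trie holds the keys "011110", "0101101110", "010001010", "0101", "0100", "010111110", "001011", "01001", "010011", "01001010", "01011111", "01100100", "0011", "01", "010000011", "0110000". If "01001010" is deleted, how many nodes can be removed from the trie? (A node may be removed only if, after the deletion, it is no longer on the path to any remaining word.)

A node on "01001010"'s path can go only if nothing else ends at it or branches off below it.
The suffix "010" (3 nodes) is used only by "01001010"; the node for "01001" still has the child "1", so pruning stops there.
Nodes removed: 3

3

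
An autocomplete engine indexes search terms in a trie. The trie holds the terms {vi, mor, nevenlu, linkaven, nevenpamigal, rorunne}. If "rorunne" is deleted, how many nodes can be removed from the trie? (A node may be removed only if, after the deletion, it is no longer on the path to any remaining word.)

7

After clearing the end-marker at "rorunne", prune upward until reaching a node still needed by another word.
No other word shares any prefix with "rorunne", so all 7 of its nodes go.
Nodes removed: 7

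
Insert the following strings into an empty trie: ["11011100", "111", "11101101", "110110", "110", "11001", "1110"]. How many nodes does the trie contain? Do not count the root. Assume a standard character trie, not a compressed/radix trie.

Count nodes per top-level branch (shared prefixes stored once):
  '1'-branch (110, 11001, 110110, 11011100, 111, 1110, 11101101): 17 nodes
Sum: 17

17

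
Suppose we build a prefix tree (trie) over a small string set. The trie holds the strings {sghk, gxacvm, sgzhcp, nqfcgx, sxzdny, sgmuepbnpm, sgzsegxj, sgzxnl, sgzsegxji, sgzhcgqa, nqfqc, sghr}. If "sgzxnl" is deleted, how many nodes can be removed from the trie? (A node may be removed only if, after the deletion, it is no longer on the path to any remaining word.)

3

Walk "sgzxnl" from the leaf back toward the root, removing each node that no remaining word uses.
The suffix "xnl" (3 nodes) is used only by "sgzxnl"; the node for "sgz" still has the child "h", so pruning stops there.
Nodes removed: 3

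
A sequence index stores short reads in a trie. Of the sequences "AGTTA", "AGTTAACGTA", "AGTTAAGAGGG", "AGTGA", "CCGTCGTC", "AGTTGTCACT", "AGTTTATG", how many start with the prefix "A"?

6

Walk to "A"; the words in its subtree are exactly those with that prefix.
Words under "A": AGTGA, AGTTA, AGTTAACGTA, AGTTAAGAGGG, AGTTGTCACT, AGTTTATG
Count: 6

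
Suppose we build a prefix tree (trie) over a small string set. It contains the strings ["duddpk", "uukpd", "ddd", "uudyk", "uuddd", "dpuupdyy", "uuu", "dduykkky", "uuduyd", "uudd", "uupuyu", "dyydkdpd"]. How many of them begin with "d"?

5

Traverse to the node for "d", then collect every word in that subtree.
Matches: "ddd", "dduykkky", "dpuupdyy", "duddpk", "dyydkdpd"
Count: 5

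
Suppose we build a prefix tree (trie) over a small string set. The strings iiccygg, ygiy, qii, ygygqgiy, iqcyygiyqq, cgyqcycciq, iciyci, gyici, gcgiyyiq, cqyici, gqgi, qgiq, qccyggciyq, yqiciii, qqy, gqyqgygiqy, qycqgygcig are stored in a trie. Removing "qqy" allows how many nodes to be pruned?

2

After clearing the end-marker at "qqy", prune upward until reaching a node still needed by another word.
The suffix "qy" (2 nodes) is used only by "qqy"; the node for "q" still has the child "i", so pruning stops there.
Nodes removed: 2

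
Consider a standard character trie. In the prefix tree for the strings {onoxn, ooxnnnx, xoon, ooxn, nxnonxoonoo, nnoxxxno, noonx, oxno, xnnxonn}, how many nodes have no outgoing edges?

8

A leaf is a node with no children — equivalently, the end of a word that is not a proper prefix of any other stored word.
Those words: "nnoxxxno", "noonx", "nxnonxoonoo", "onoxn", "ooxnnnx", "oxno", "xnnxonn", "xoon"
Leaf count: 8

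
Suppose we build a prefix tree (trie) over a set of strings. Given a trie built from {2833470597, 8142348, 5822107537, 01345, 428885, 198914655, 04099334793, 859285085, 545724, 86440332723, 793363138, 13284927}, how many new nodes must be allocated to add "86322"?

"86" is already a path in the trie; the remaining "322" must be added.
Each of the 3 remaining characters creates one node.

3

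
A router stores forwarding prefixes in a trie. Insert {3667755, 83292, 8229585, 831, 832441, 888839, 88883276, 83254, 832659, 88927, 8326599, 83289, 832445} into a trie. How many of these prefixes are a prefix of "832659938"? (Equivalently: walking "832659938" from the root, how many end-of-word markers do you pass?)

Check each prefix of "832659938" against the stored set — each match is an end-marker on the path.
Prefixes of the query that are stored words: "832659", "8326599"
Count: 2

2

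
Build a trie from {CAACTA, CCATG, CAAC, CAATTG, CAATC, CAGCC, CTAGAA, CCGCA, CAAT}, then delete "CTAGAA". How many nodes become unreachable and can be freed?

5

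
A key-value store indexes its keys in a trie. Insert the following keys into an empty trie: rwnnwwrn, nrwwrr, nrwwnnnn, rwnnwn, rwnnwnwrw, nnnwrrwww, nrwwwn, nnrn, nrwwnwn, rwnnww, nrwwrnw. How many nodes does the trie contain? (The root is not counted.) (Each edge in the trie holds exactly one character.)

38

Trace insertions, counting only characters that open a new branch:
  "rwnnwwrn" → 8 new (r, w, n, n, w, w, r, n)
  "nrwwrr" → 6 new (n, r, w, w, r, r)
  "nrwwnnnn" → prefix "nrww" already present; 4 new (n, n, n, n)
  "rwnnwn" → prefix "rwnnw" already present; 1 new (n)
  "rwnnwnwrw" → prefix "rwnnwn" already present; 3 new (w, r, w)
  "nnnwrrwww" → prefix "n" already present; 8 new (n, n, w, r, r, w, w, w)
  "nrwwwn" → prefix "nrww" already present; 2 new (w, n)
  "nnrn" → prefix "nn" already present; 2 new (r, n)
  "nrwwnwn" → prefix "nrwwn" already present; 2 new (w, n)
  "rwnnww" → prefix "rwnnww" already present; 0 new (none)
  "nrwwrnw" → prefix "nrwwr" already present; 2 new (n, w)
Total nodes = 8 + 6 + 4 + 1 + 3 + 8 + 2 + 2 + 2 + 0 + 2 = 38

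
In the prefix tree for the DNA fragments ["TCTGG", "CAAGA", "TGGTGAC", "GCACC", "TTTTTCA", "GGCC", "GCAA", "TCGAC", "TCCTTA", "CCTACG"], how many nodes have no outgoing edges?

10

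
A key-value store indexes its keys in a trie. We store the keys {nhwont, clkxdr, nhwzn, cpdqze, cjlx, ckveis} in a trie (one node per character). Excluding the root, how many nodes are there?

Trace insertions, counting only characters that open a new branch:
  "nhwont" → 6 new (n, h, w, o, n, t)
  "clkxdr" → 6 new (c, l, k, x, d, r)
  "nhwzn" → prefix "nhw" already present; 2 new (z, n)
  "cpdqze" → prefix "c" already present; 5 new (p, d, q, z, e)
  "cjlx" → prefix "c" already present; 3 new (j, l, x)
  "ckveis" → prefix "c" already present; 5 new (k, v, e, i, s)
Total nodes = 6 + 6 + 2 + 5 + 3 + 5 = 27

27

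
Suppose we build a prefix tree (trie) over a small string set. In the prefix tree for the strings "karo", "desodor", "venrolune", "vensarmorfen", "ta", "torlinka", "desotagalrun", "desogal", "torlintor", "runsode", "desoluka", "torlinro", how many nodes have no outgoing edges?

12

Leaves are exactly the stored words that no other stored word extends.
Those words: "desodor", "desogal", "desoluka", "desotagalrun", "karo", "runsode", "ta", "torlinka", "torlinro", "torlintor", "venrolune", "vensarmorfen"
Leaf count: 12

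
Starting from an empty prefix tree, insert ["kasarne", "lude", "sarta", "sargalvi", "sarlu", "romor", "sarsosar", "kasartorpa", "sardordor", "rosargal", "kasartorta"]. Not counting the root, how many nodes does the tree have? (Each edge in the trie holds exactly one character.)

52

For each word, the new-node count is its length minus the longest prefix already in the trie:
  "kasarne" → 7 new (k, a, s, a, r, n, e)
  "lude" → 4 new (l, u, d, e)
  "sarta" → 5 new (s, a, r, t, a)
  "sargalvi" → prefix "sar" already present; 5 new (g, a, l, v, i)
  "sarlu" → prefix "sar" already present; 2 new (l, u)
  "romor" → 5 new (r, o, m, o, r)
  "sarsosar" → prefix "sar" already present; 5 new (s, o, s, a, r)
  "kasartorpa" → prefix "kasar" already present; 5 new (t, o, r, p, a)
  "sardordor" → prefix "sar" already present; 6 new (d, o, r, d, o, r)
  "rosargal" → prefix "ro" already present; 6 new (s, a, r, g, a, l)
  "kasartorta" → prefix "kasartor" already present; 2 new (t, a)
Total nodes = 7 + 4 + 5 + 5 + 2 + 5 + 5 + 5 + 6 + 6 + 2 = 52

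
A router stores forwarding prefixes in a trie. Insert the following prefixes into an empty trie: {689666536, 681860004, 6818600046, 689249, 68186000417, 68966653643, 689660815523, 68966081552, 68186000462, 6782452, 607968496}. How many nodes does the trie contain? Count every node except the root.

46

Count nodes per top-level branch (shared prefixes stored once):
  '6'-branch (607968496, 6782452, 681860004, 68186000417, 6818600046, 68186000462, 689249, 68966081552, 689660815523, 689666536, 68966653643): 46 nodes
Sum: 46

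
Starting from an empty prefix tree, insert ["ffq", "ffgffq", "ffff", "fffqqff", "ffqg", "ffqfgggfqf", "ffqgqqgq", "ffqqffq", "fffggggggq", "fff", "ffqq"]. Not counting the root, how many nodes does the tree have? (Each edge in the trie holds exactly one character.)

For each word, the new-node count is its length minus the longest prefix already in the trie:
  "ffq" → 3 new (f, f, q)
  "ffgffq" → prefix "ff" already present; 4 new (g, f, f, q)
  "ffff" → prefix "ff" already present; 2 new (f, f)
  "fffqqff" → prefix "fff" already present; 4 new (q, q, f, f)
  "ffqg" → prefix "ffq" already present; 1 new (g)
  "ffqfgggfqf" → prefix "ffq" already present; 7 new (f, g, g, g, f, q, f)
  "ffqgqqgq" → prefix "ffqg" already present; 4 new (q, q, g, q)
  "ffqqffq" → prefix "ffq" already present; 4 new (q, f, f, q)
  "fffggggggq" → prefix "fff" already present; 7 new (g, g, g, g, g, g, q)
  "fff" → prefix "fff" already present; 0 new (none)
  "ffqq" → prefix "ffqq" already present; 0 new (none)
Total nodes = 3 + 4 + 2 + 4 + 1 + 7 + 4 + 4 + 7 + 0 + 0 = 36

36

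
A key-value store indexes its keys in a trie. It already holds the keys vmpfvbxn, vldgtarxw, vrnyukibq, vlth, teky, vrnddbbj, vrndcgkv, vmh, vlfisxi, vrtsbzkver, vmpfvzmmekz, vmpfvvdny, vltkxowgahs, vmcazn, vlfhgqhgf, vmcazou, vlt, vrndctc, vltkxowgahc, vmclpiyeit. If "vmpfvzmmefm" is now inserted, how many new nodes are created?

2

"vmpfvzmme" is already a path in the trie; the remaining "fm" must be added.
So 11 − 9 = 2 new nodes.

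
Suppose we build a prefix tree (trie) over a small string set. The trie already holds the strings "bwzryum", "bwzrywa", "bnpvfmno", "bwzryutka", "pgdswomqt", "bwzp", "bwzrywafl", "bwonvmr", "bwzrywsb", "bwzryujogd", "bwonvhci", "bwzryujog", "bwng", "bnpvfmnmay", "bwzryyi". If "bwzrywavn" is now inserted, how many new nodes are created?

2

Walking "bwzrywavn" from the root, the first 7 characters ("bwzrywa") follow existing edges; "v" is the first miss.
Each of the 2 remaining characters creates one node.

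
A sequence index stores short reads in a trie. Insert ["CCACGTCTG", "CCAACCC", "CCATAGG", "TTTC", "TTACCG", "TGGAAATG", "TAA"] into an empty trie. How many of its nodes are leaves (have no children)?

A leaf is a node with no children — equivalently, the end of a word that is not a proper prefix of any other stored word.
Those words: "CCAACCC", "CCACGTCTG", "CCATAGG", "TAA", "TGGAAATG", "TTACCG", "TTTC"
Leaf count: 7

7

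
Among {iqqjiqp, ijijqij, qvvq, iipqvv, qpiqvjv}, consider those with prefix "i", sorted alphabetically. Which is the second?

DFS of the "i" subtree visits, in order: "iipqvv", "ijijqij", "iqqjiqp"
The 2nd is ijijqij.

ijijqij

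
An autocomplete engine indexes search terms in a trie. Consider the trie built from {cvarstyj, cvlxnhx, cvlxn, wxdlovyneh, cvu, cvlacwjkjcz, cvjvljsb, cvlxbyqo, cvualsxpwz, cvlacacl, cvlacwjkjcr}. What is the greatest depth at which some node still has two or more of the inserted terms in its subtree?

Look for the deepest trie node that still has at least two words in its subtree.
"cvlacwjkjcr" and "cvlacwjkjcz" agree on "cvlacwjkjc" (10 characters) before diverging; nothing deeper is shared.
Longest shared-prefix length: 10

10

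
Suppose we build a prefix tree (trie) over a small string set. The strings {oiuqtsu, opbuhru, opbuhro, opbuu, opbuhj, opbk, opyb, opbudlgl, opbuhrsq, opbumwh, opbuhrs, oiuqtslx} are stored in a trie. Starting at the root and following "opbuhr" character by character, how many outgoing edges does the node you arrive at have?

The children of the "opbuhr" node are the distinct next characters among strings starting with "opbuhr".
Characters that immediately follow "opbuhr" among the stored strings: {o, s, u}.
That node has 3 child edges.

3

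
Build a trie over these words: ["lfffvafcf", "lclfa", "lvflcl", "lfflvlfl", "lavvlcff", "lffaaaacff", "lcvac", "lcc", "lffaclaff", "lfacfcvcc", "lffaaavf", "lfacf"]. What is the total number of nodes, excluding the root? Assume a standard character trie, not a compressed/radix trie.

55

For each word, the new-node count is its length minus the longest prefix already in the trie:
  "lfffvafcf" → 9 new (l, f, f, f, v, a, f, c, f)
  "lclfa" → prefix "l" already present; 4 new (c, l, f, a)
  "lvflcl" → prefix "l" already present; 5 new (v, f, l, c, l)
  "lfflvlfl" → prefix "lff" already present; 5 new (l, v, l, f, l)
  "lavvlcff" → prefix "l" already present; 7 new (a, v, v, l, c, f, f)
  "lffaaaacff" → prefix "lff" already present; 7 new (a, a, a, a, c, f, f)
  "lcvac" → prefix "lc" already present; 3 new (v, a, c)
  "lcc" → prefix "lc" already present; 1 new (c)
  "lffaclaff" → prefix "lffa" already present; 5 new (c, l, a, f, f)
  "lfacfcvcc" → prefix "lf" already present; 7 new (a, c, f, c, v, c, c)
  "lffaaavf" → prefix "lffaaa" already present; 2 new (v, f)
  "lfacf" → prefix "lfacf" already present; 0 new (none)
Total nodes = 9 + 4 + 5 + 5 + 7 + 7 + 3 + 1 + 5 + 7 + 2 + 0 = 55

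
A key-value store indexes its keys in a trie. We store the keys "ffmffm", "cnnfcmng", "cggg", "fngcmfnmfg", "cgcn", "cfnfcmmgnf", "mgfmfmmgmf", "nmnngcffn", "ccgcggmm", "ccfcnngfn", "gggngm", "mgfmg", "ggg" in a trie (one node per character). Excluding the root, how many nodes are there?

Trace insertions, counting only characters that open a new branch:
  "ffmffm" → 6 new (f, f, m, f, f, m)
  "cnnfcmng" → 8 new (c, n, n, f, c, m, n, g)
  "cggg" → prefix "c" already present; 3 new (g, g, g)
  "fngcmfnmfg" → prefix "f" already present; 9 new (n, g, c, m, f, n, m, f, g)
  "cgcn" → prefix "cg" already present; 2 new (c, n)
  "cfnfcmmgnf" → prefix "c" already present; 9 new (f, n, f, c, m, m, g, n, f)
  "mgfmfmmgmf" → 10 new (m, g, f, m, f, m, m, g, m, f)
  "nmnngcffn" → 9 new (n, m, n, n, g, c, f, f, n)
  "ccgcggmm" → prefix "c" already present; 7 new (c, g, c, g, g, m, m)
  "ccfcnngfn" → prefix "cc" already present; 7 new (f, c, n, n, g, f, n)
  "gggngm" → 6 new (g, g, g, n, g, m)
  "mgfmg" → prefix "mgfm" already present; 1 new (g)
  "ggg" → prefix "ggg" already present; 0 new (none)
Total nodes = 6 + 8 + 3 + 9 + 2 + 9 + 10 + 9 + 7 + 7 + 6 + 1 + 0 = 77

77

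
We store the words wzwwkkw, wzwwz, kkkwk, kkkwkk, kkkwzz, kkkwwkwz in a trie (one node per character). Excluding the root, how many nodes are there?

20

Count nodes per top-level branch (shared prefixes stored once):
  'k'-branch (kkkwk, kkkwkk, kkkwwkwz, kkkwzz): 12 nodes
  'w'-branch (wzwwkkw, wzwwz): 8 nodes
Sum: 20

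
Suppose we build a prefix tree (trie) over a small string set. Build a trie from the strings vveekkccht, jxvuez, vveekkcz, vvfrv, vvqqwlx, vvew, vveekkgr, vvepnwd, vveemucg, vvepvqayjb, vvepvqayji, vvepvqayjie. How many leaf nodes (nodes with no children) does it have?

11

A leaf is a node with no children — equivalently, the end of a word that is not a proper prefix of any other stored word.
Those words: "jxvuez", "vveekkccht", "vveekkcz", "vveekkgr", "vveemucg", "vvepnwd", "vvepvqayjb", "vvepvqayjie", "vvew", "vvfrv", "vvqqwlx"
Leaf count: 11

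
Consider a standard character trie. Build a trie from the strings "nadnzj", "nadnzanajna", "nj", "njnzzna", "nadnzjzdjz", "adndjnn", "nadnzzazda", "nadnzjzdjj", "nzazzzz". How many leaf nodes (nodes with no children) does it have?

7

Leaves are exactly the stored words that no other stored word extends.
Those words: "adndjnn", "nadnzanajna", "nadnzjzdjj", "nadnzjzdjz", "nadnzzazda", "njnzzna", "nzazzzz"
Leaf count: 7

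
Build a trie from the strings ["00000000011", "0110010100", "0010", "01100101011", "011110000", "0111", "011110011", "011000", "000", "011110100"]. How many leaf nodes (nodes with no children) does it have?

8

A leaf is a node with no children — equivalently, the end of a word that is not a proper prefix of any other stored word.
Those words: "00000000011", "0010", "011000", "0110010100", "01100101011", "011110000", "011110011", "011110100"
Leaf count: 8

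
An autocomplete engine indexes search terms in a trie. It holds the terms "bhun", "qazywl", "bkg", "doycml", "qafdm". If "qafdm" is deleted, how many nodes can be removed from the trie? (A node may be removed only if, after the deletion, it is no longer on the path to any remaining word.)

3

Walk "qafdm" from the leaf back toward the root, removing each node that no remaining word uses.
The suffix "fdm" (3 nodes) is used only by "qafdm"; the node for "qa" still has the child "z", so pruning stops there.
Nodes removed: 3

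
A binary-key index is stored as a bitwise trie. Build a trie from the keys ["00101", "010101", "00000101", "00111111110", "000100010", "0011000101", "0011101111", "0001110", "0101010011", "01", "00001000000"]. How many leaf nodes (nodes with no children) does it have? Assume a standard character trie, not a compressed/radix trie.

9

Leaves are exactly the stored words that no other stored word extends.
Those words: "00000101", "00001000000", "000100010", "0001110", "00101", "0011000101", "0011101111", "00111111110", "0101010011"
Leaf count: 9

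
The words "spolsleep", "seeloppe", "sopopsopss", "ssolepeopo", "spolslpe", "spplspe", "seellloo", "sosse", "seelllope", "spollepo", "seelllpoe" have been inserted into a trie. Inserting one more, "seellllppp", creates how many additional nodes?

The longest prefix of "seellllppp" already in the trie is "seelll" (length 6).
So 10 − 6 = 4 new nodes.

4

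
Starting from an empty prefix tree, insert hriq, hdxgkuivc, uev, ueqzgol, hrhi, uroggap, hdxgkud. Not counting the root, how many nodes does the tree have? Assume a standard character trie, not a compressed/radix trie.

29

Trace insertions, counting only characters that open a new branch:
  "hriq" → 4 new (h, r, i, q)
  "hdxgkuivc" → prefix "h" already present; 8 new (d, x, g, k, u, i, v, c)
  "uev" → 3 new (u, e, v)
  "ueqzgol" → prefix "ue" already present; 5 new (q, z, g, o, l)
  "hrhi" → prefix "hr" already present; 2 new (h, i)
  "uroggap" → prefix "u" already present; 6 new (r, o, g, g, a, p)
  "hdxgkud" → prefix "hdxgku" already present; 1 new (d)
Total nodes = 4 + 8 + 3 + 5 + 2 + 6 + 1 = 29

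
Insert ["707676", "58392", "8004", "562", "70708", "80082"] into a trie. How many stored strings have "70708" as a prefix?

1

Traverse to the node for "70708", then collect every word in that subtree.
Matches: "70708"
Count: 1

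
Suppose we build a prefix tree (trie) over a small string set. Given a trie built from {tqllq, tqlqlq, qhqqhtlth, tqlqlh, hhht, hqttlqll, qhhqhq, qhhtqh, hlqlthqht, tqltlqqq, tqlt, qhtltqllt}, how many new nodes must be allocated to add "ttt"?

2

The longest prefix of "ttt" already in the trie is "t" (length 1).
So 3 − 1 = 2 new nodes.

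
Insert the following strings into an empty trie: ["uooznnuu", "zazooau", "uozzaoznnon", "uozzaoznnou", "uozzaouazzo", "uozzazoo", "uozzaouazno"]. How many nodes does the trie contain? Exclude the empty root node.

35

Trace insertions, counting only characters that open a new branch:
  "uooznnuu" → 8 new (u, o, o, z, n, n, u, u)
  "zazooau" → 7 new (z, a, z, o, o, a, u)
  "uozzaoznnon" → prefix "uo" already present; 9 new (z, z, a, o, z, n, n, o, n)
  "uozzaoznnou" → prefix "uozzaoznno" already present; 1 new (u)
  "uozzaouazzo" → prefix "uozzao" already present; 5 new (u, a, z, z, o)
  "uozzazoo" → prefix "uozza" already present; 3 new (z, o, o)
  "uozzaouazno" → prefix "uozzaouaz" already present; 2 new (n, o)
Total nodes = 8 + 7 + 9 + 1 + 5 + 3 + 2 = 35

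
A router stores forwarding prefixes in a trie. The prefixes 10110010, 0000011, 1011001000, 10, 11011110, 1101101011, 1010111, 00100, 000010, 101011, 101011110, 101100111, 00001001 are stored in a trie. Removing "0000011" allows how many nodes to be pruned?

After clearing the end-marker at "0000011", prune upward until reaching a node still needed by another word.
The suffix "011" (3 nodes) is used only by "0000011"; the node for "0000" still has the child "1", so pruning stops there.
Nodes removed: 3

3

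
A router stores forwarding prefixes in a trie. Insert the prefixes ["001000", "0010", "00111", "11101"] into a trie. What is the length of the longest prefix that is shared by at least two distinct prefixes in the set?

4

The deepest shared node is where two words last agree before diverging.
e.g. "0010" and "001000" share the prefix "0010" of length 4; no pair shares a longer one.
Longest shared-prefix length: 4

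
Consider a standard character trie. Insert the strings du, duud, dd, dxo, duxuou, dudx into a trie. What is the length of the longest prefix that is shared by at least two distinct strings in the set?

Look for the deepest trie node that still has at least two words in its subtree.
e.g. "du" and "dudx" share the prefix "du" of length 2; no pair shares a longer one.
Longest shared-prefix length: 2

2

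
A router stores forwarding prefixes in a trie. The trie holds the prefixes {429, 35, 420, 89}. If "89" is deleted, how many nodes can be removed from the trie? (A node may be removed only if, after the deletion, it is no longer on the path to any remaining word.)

A node on "89"'s path can go only if nothing else ends at it or branches off below it.
No other word shares any prefix with "89", so all 2 of its nodes go.
Nodes removed: 2

2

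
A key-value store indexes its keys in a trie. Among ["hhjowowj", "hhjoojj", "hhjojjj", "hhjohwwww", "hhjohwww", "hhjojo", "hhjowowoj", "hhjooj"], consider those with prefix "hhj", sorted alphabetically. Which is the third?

hhjojjj

DFS of the "hhj" subtree visits, in order: "hhjohwww", "hhjohwwww", "hhjojjj", "hhjojo", "hhjooj", "hhjoojj", "hhjowowj", "hhjowowoj"
The 3rd is hhjojjj.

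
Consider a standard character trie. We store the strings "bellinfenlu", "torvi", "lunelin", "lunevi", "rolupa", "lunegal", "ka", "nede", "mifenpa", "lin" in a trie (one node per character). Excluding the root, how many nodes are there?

49

For each word, the new-node count is its length minus the longest prefix already in the trie:
  "bellinfenlu" → 11 new (b, e, l, l, i, n, f, e, n, l, u)
  "torvi" → 5 new (t, o, r, v, i)
  "lunelin" → 7 new (l, u, n, e, l, i, n)
  "lunevi" → prefix "lune" already present; 2 new (v, i)
  "rolupa" → 6 new (r, o, l, u, p, a)
  "lunegal" → prefix "lune" already present; 3 new (g, a, l)
  "ka" → 2 new (k, a)
  "nede" → 4 new (n, e, d, e)
  "mifenpa" → 7 new (m, i, f, e, n, p, a)
  "lin" → prefix "l" already present; 2 new (i, n)
Total nodes = 11 + 5 + 7 + 2 + 6 + 3 + 2 + 4 + 7 + 2 = 49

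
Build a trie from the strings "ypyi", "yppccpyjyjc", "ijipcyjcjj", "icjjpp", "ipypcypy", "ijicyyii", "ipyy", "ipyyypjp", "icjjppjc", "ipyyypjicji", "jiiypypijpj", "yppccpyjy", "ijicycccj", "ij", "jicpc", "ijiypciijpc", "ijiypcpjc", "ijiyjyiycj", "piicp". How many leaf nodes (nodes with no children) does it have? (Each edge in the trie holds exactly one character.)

15

Leaves are exactly the stored words that no other stored word extends.
Those words: "icjjppjc", "ijicycccj", "ijicyyii", "ijipcyjcjj", "ijiyjyiycj", "ijiypciijpc", "ijiypcpjc", "ipypcypy", "ipyyypjicji", "ipyyypjp", "jicpc", "jiiypypijpj", "piicp", "yppccpyjyjc", "ypyi"
Leaf count: 15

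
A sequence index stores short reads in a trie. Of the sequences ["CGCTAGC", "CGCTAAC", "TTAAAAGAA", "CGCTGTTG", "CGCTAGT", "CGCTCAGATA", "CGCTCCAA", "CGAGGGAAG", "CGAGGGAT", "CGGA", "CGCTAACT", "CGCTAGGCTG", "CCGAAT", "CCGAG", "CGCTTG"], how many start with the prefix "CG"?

12

Walk to "CG"; the words in its subtree are exactly those with that prefix.
Matches: "CGAGGGAAG", "CGAGGGAT", "CGCTAAC", "CGCTAACT", "CGCTAGC", "CGCTAGGCTG", "CGCTAGT", "CGCTCAGATA", "CGCTCCAA", "CGCTGTTG", "CGCTTG", "CGGA"
Count: 12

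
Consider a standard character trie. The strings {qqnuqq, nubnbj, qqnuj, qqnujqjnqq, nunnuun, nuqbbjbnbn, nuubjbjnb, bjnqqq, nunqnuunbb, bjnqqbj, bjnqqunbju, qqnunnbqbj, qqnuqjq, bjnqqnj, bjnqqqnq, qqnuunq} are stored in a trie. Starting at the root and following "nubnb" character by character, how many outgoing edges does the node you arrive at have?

The children of the "nubnb" node are the distinct next characters among strings starting with "nubnb".
Distinct next characters after "nubnb": j.
That node has 1 child edge.

1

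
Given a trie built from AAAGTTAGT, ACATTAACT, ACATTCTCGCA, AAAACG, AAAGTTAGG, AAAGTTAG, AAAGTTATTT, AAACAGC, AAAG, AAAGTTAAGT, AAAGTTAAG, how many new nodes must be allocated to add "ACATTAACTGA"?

2

Walking "ACATTAACTGA" from the root, the first 9 characters ("ACATTAACT") follow existing edges; "G" is the first miss.
Each of the 2 remaining characters creates one node.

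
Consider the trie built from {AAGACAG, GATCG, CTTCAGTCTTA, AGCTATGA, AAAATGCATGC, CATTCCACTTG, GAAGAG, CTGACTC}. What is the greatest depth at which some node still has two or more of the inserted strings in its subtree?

Equivalently: take the maximum, over all pairs, of their longest common prefix length.
e.g. "AAAATGCATGC" and "AAGACAG" share the prefix "AA" of length 2; no pair shares a longer one.
Longest shared-prefix length: 2

2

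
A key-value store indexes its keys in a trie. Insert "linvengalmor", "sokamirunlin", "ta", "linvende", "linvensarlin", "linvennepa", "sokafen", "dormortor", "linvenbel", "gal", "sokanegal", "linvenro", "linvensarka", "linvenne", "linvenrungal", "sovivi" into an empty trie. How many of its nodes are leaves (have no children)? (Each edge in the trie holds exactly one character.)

A leaf is a node with no children — equivalently, the end of a word that is not a proper prefix of any other stored word.
Those words: "dormortor", "gal", "linvenbel", "linvende", "linvengalmor", "linvennepa", "linvenro", "linvenrungal", "linvensarka", "linvensarlin", "sokafen", "sokamirunlin", "sokanegal", "sovivi", "ta"
Leaf count: 15

15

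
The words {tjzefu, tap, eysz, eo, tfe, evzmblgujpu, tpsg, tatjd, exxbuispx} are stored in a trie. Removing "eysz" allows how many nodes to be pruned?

3

After clearing the end-marker at "eysz", prune upward until reaching a node still needed by another word.
The suffix "ysz" (3 nodes) is used only by "eysz"; the node for "e" still has the child "o", so pruning stops there.
Nodes removed: 3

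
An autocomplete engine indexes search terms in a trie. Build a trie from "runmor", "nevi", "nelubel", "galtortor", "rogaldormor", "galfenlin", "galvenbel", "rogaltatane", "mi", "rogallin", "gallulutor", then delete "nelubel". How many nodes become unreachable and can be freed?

After clearing the end-marker at "nelubel", prune upward until reaching a node still needed by another word.
The suffix "lubel" (5 nodes) is used only by "nelubel"; the node for "ne" still has the child "v", so pruning stops there.
Nodes removed: 5

5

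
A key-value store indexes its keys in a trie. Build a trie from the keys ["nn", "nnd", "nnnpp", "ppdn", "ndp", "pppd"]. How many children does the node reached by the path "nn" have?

The children of the "nn" node are the distinct next characters among strings starting with "nn".
Characters that immediately follow "nn" among the stored strings: {d, n}.
That node has 2 child edges.

2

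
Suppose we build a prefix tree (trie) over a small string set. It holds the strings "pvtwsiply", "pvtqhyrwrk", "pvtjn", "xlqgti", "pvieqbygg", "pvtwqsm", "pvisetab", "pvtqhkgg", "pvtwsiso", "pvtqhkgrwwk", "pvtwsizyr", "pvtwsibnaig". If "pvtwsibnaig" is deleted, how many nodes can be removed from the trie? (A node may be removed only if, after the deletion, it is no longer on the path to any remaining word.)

5

A node on "pvtwsibnaig"'s path can go only if nothing else ends at it or branches off below it.
The suffix "bnaig" (5 nodes) is used only by "pvtwsibnaig"; the node for "pvtwsi" still has the child "p", so pruning stops there.
Nodes removed: 5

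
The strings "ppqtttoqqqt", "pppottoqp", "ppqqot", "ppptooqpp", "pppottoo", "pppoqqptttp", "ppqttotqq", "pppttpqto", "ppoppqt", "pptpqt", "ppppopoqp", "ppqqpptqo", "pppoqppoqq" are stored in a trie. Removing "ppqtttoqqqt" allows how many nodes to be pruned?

After clearing the end-marker at "ppqtttoqqqt", prune upward until reaching a node still needed by another word.
The suffix "toqqqt" (6 nodes) is used only by "ppqtttoqqqt"; the node for "ppqtt" still has the child "o", so pruning stops there.
Nodes removed: 6

6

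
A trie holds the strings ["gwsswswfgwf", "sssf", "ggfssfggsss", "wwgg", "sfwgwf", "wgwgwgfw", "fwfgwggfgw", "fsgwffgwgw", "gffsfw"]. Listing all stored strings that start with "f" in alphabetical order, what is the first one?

fsgwffgwgw

Words with prefix "f", in lexicographic order: "fsgwffgwgw", "fwfgwggfgw"
Position 1: fsgwffgwgw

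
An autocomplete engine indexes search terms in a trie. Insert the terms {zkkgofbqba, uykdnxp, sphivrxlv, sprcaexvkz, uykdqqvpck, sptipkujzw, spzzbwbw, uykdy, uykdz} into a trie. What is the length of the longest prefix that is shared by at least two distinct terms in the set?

4

The deepest shared node is where two words last agree before diverging.
"uykdnxp" and "uykdqqvpck" agree on "uykd" (4 characters) before diverging; nothing deeper is shared.
Longest shared-prefix length: 4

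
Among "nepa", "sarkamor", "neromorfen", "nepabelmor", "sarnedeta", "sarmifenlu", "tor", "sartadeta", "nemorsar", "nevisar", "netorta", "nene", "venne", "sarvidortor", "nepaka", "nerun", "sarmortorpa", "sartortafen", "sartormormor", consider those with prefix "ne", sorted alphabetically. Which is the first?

DFS of the "ne" subtree visits, in order: "nemorsar", "nene", "nepa", "nepabelmor", "nepaka", "neromorfen", "nerun", "netorta", "nevisar"
Position 1: nemorsar

nemorsar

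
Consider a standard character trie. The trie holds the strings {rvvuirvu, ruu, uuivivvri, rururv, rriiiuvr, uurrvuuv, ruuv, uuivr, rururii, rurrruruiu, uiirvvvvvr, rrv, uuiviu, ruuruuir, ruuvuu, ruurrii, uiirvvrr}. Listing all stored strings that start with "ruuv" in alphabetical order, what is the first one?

Words with prefix "ruuv", in lexicographic order: "ruuv", "ruuvuu"
The 1st is ruuv.

ruuv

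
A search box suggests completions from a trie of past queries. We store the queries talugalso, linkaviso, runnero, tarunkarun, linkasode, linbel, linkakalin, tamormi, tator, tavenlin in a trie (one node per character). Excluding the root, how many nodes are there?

For each word, the new-node count is its length minus the longest prefix already in the trie:
  "talugalso" → 9 new (t, a, l, u, g, a, l, s, o)
  "linkaviso" → 9 new (l, i, n, k, a, v, i, s, o)
  "runnero" → 7 new (r, u, n, n, e, r, o)
  "tarunkarun" → prefix "ta" already present; 8 new (r, u, n, k, a, r, u, n)
  "linkasode" → prefix "linka" already present; 4 new (s, o, d, e)
  "linbel" → prefix "lin" already present; 3 new (b, e, l)
  "linkakalin" → prefix "linka" already present; 5 new (k, a, l, i, n)
  "tamormi" → prefix "ta" already present; 5 new (m, o, r, m, i)
  "tator" → prefix "ta" already present; 3 new (t, o, r)
  "tavenlin" → prefix "ta" already present; 6 new (v, e, n, l, i, n)
Total nodes = 9 + 9 + 7 + 8 + 4 + 3 + 5 + 5 + 3 + 6 = 59

59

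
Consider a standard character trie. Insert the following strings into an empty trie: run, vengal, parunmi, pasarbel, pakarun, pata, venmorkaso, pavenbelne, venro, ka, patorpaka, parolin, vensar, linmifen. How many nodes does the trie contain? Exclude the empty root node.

For each word, the new-node count is its length minus the longest prefix already in the trie:
  "run" → 3 new (r, u, n)
  "vengal" → 6 new (v, e, n, g, a, l)
  "parunmi" → 7 new (p, a, r, u, n, m, i)
  "pasarbel" → prefix "pa" already present; 6 new (s, a, r, b, e, l)
  "pakarun" → prefix "pa" already present; 5 new (k, a, r, u, n)
  "pata" → prefix "pa" already present; 2 new (t, a)
  "venmorkaso" → prefix "ven" already present; 7 new (m, o, r, k, a, s, o)
  "pavenbelne" → prefix "pa" already present; 8 new (v, e, n, b, e, l, n, e)
  "venro" → prefix "ven" already present; 2 new (r, o)
  "ka" → 2 new (k, a)
  "patorpaka" → prefix "pat" already present; 6 new (o, r, p, a, k, a)
  "parolin" → prefix "par" already present; 4 new (o, l, i, n)
  "vensar" → prefix "ven" already present; 3 new (s, a, r)
  "linmifen" → 8 new (l, i, n, m, i, f, e, n)
Total nodes = 3 + 6 + 7 + 6 + 5 + 2 + 7 + 8 + 2 + 2 + 6 + 4 + 3 + 8 = 69

69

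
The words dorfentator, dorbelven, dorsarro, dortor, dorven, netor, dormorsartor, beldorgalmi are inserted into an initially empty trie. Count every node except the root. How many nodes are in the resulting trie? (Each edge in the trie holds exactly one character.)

For each word, the new-node count is its length minus the longest prefix already in the trie:
  "dorfentator" → 11 new (d, o, r, f, e, n, t, a, t, o, r)
  "dorbelven" → prefix "dor" already present; 6 new (b, e, l, v, e, n)
  "dorsarro" → prefix "dor" already present; 5 new (s, a, r, r, o)
  "dortor" → prefix "dor" already present; 3 new (t, o, r)
  "dorven" → prefix "dor" already present; 3 new (v, e, n)
  "netor" → 5 new (n, e, t, o, r)
  "dormorsartor" → prefix "dor" already present; 9 new (m, o, r, s, a, r, t, o, r)
  "beldorgalmi" → 11 new (b, e, l, d, o, r, g, a, l, m, i)
Total nodes = 11 + 6 + 5 + 3 + 3 + 5 + 9 + 11 = 53

53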